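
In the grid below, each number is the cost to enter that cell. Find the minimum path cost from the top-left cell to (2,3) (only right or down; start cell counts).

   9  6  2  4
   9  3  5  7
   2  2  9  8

36

Take (0,0) (0,1) (0,2) (0,3) (1,3) (2,3) for a total of 9 + 6 + 2 + 4 + 7 + 8 = 36.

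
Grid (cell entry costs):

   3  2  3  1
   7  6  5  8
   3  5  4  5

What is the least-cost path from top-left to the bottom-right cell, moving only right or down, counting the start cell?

Best path: r0c0 -> r0c1 -> r0c2 -> r0c3 -> r1c3 -> r2c3
Cost: 3 + 2 + 3 + 1 + 8 + 5 = 22

22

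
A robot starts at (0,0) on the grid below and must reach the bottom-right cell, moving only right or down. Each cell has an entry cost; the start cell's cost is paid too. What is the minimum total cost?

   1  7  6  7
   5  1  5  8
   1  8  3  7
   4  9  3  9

27

One optimal route is r0c0 r1c0 r1c1 r1c2 r2c2 r3c2 r3c3.
Its cost is 1 + 5 + 1 + 5 + 3 + 3 + 9 = 27.
For comparison, the top-then-right route costs 45.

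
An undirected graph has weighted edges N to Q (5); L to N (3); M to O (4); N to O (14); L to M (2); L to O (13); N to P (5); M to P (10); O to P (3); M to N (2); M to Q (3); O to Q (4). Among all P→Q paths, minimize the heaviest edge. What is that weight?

4

Checking several routes:
P → N → M → O → Q: max(5, 2, 4, 4) = 5
P → O → M → Q: max(3, 4, 3) = 4
P → N → M → Q: max(5, 2, 3) = 5
P → O → Q: max(3, 4) = 4
Best route has worst link 4.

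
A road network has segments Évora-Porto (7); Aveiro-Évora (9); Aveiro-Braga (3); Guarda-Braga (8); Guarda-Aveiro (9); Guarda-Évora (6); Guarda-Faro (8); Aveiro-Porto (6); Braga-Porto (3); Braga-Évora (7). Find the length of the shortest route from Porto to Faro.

Some routes from Porto to Faro:
Porto-Aveiro-Guarda-Faro: 6 + 9 + 8 = 23
Porto-Aveiro-Braga-Guarda-Faro: 6 + 3 + 8 + 8 = 25
Porto-Évora-Guarda-Faro: 7 + 6 + 8 = 21
Porto-Braga-Guarda-Faro: 3 + 8 + 8 = 19
Porto-Braga-Évora-Guarda-Faro: 3 + 7 + 6 + 8 = 24
Porto-Braga-Aveiro-Guarda-Faro: 3 + 3 + 9 + 8 = 23
The minimum is 19.

19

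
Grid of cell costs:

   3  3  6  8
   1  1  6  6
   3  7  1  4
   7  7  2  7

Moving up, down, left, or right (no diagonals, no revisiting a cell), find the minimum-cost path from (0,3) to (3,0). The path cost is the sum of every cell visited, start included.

29

Take r0c3 → r0c2 → r0c1 → r1c1 → r1c0 → r2c0 → r3c0 for a total of 8 + 6 + 3 + 1 + 1 + 3 + 7 = 29.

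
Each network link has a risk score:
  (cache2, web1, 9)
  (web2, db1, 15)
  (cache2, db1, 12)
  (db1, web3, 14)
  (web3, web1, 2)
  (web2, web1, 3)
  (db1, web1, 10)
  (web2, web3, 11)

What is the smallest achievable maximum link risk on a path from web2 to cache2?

Comparing a few candidate routes:
web2-web3-web1-db1-cache2: max(11, 2, 10, 12) = 12
web2-web1-db1-cache2: max(3, 10, 12) = 12
web2-web3-db1-web1-cache2: max(11, 14, 10, 9) = 14
web2-web3-web1-cache2: max(11, 2, 9) = 11
web2-web3-db1-cache2: max(11, 14, 12) = 14
web2-web1-cache2: max(3, 9) = 9
Smallest bottleneck: 9.

9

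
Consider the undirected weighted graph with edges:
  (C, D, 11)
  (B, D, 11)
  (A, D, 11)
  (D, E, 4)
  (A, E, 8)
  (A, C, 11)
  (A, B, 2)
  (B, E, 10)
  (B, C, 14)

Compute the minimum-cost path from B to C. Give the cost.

Checking several routes:
B → D → C: 11 + 11 = 22
B → C: 14
B → A → C: 2 + 11 = 13
B → A → D → C: 2 + 11 + 11 = 24
Best route has total 13.

13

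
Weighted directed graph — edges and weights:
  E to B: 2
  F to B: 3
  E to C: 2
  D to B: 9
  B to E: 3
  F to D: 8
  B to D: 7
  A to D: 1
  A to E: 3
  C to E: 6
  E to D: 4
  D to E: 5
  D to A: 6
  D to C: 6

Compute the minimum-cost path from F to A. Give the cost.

Candidate routes:
F - B - E - D - A: 3 + 3 + 4 + 6 = 16
F - D - A: 8 + 6 = 14
F - B - D - A: 3 + 7 + 6 = 16
Best route has total 14.

14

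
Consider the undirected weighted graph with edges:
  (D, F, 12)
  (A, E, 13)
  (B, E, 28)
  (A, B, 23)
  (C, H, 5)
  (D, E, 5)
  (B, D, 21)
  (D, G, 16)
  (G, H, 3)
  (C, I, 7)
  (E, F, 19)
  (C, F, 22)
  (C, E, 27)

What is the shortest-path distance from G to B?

A few of the G→B routes:
G -> D -> E -> A -> B: 16 + 5 + 13 + 23 = 57
G -> D -> E -> B: 16 + 5 + 28 = 49
G -> D -> B: 16 + 21 = 37
The minimum is 37.

37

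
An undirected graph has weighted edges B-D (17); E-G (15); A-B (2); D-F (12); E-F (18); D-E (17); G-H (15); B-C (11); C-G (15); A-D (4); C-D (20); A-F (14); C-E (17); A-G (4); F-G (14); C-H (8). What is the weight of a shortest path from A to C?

Some routes from A to C:
A→G→C: 4 + 15 = 19
A→D→B→C: 4 + 17 + 11 = 32
A→D→C: 4 + 20 = 24
A→G→E→C: 4 + 15 + 17 = 36
A→B→C: 2 + 11 = 13
A→G→H→C: 4 + 15 + 8 = 27
The minimum is 13.

13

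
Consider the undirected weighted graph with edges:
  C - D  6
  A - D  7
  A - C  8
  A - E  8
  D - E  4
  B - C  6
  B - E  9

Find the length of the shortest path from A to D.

Paths from A to D:
A → C → D: 8 + 6 = 14
A → E → D: 8 + 4 = 12
A → D: 7
A → E → B → C → D: 8 + 9 + 6 + 6 = 29
A → C → B → E → D: 8 + 6 + 9 + 4 = 27
The minimum is 7.

7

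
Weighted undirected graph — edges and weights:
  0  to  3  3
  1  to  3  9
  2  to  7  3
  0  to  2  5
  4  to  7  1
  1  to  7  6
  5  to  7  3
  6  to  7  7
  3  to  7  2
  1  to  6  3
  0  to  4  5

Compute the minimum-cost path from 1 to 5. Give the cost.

Candidate routes:
1 -> 3 -> 0 -> 4 -> 7 -> 5: 9 + 3 + 5 + 1 + 3 = 21
1 -> 7 -> 5: 6 + 3 = 9
1 -> 6 -> 7 -> 5: 3 + 7 + 3 = 13
1 -> 3 -> 7 -> 5: 9 + 2 + 3 = 14
1 -> 3 -> 0 -> 2 -> 7 -> 5: 9 + 3 + 5 + 3 + 3 = 23
Best route has total 9.

9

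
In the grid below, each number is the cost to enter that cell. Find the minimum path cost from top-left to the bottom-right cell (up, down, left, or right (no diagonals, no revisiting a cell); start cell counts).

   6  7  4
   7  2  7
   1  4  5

One optimal route is r0c0 → r1c0 → r2c0 → r2c1 → r2c2.
Its cost is 6 + 7 + 1 + 4 + 5 = 23.

23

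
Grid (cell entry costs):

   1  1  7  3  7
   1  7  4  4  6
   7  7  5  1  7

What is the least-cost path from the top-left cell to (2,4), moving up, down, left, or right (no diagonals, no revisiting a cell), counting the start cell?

One optimal route is r0c0 → r0c1 → r0c2 → r0c3 → r1c3 → r2c3 → r2c4.
Its cost is 1 + 1 + 7 + 3 + 4 + 1 + 7 = 24.

24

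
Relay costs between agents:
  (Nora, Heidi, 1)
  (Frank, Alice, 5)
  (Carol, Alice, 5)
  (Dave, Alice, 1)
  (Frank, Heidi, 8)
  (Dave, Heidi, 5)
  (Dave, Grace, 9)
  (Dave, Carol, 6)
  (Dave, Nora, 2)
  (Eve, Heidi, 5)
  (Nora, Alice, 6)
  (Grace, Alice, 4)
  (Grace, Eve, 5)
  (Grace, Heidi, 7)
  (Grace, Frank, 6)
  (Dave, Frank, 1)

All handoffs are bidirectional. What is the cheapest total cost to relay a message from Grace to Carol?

Checking several routes:
Grace-Alice-Dave-Carol: 4 + 1 + 6 = 11
Grace-Frank-Dave-Alice-Carol: 6 + 1 + 1 + 5 = 13
Grace-Alice-Carol: 4 + 5 = 9
The minimum is 9.

9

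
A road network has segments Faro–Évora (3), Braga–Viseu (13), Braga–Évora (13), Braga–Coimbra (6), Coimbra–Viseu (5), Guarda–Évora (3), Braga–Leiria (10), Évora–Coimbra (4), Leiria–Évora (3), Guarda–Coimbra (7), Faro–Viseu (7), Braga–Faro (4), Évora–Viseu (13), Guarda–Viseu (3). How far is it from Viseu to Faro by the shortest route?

A few of the Viseu→Faro routes:
Viseu - Coimbra - Évora - Faro: 5 + 4 + 3 = 12
Viseu - Faro: 7
Viseu - Guarda - Évora - Faro: 3 + 3 + 3 = 9
The minimum is 7 km.

7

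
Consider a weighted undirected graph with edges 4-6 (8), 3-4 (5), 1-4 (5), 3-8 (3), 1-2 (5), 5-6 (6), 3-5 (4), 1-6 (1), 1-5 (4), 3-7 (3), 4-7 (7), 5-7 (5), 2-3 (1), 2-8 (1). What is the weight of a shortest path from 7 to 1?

A few of the 7→1 routes:
7 -> 3 -> 8 -> 2 -> 1: 3 + 3 + 1 + 5 = 12
7 -> 4 -> 1: 7 + 5 = 12
7 -> 3 -> 2 -> 1: 3 + 1 + 5 = 9
7 -> 5 -> 1: 5 + 4 = 9
7 -> 3 -> 5 -> 1: 3 + 4 + 4 = 11
7 -> 5 -> 6 -> 1: 5 + 6 + 1 = 12
The minimum is 9.

9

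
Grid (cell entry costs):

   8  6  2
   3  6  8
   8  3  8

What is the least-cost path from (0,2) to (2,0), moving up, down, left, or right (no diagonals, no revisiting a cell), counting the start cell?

One optimal route is [0,2] [0,1] [1,1] [1,0] [2,0].
Its cost is 2 + 6 + 6 + 3 + 8 = 25.

25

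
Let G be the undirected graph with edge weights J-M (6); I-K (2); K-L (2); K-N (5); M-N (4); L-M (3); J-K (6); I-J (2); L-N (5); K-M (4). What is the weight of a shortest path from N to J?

9

Comparing a few candidate routes:
N - L - K - I - J: 5 + 2 + 2 + 2 = 11
N - K - I - J: 5 + 2 + 2 = 9
N - M - J: 4 + 6 = 10
Shortest: 9.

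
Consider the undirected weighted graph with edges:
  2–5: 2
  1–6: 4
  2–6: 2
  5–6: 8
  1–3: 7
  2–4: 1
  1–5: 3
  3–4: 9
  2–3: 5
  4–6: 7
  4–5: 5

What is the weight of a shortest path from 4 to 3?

A few of the 4→3 routes:
4 → 5 → 2 → 3: 5 + 2 + 5 = 12
4 → 2 → 3: 1 + 5 = 6
4 → 3: 9
4 → 2 → 6 → 1 → 3: 1 + 2 + 4 + 7 = 14
4 → 2 → 5 → 1 → 3: 1 + 2 + 3 + 7 = 13
The minimum is 6.

6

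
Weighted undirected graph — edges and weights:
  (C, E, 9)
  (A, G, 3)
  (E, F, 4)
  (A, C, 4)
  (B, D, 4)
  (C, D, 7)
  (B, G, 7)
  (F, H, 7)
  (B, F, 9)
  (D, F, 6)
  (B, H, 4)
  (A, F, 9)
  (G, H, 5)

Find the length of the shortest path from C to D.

7

Checking several routes:
C -> E -> F -> D: 9 + 4 + 6 = 19
C -> A -> F -> D: 4 + 9 + 6 = 19
C -> D: 7
C -> A -> G -> B -> D: 4 + 3 + 7 + 4 = 18
C -> A -> G -> H -> B -> D: 4 + 3 + 5 + 4 + 4 = 20
Best route has total 7.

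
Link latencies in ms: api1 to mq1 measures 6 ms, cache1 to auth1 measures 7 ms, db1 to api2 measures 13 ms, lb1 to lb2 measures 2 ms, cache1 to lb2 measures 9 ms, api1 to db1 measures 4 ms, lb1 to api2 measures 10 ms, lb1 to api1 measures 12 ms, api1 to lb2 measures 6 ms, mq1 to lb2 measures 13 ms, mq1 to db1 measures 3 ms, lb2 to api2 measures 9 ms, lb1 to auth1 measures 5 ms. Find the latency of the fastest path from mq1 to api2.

16

A few of the mq1→api2 routes:
mq1-api1-lb2-api2: 6 + 6 + 9 = 21
mq1-db1-api2: 3 + 13 = 16
mq1-db1-api1-lb2-api2: 3 + 4 + 6 + 9 = 22
mq1-lb2-api2: 13 + 9 = 22
Shortest: 16 ms.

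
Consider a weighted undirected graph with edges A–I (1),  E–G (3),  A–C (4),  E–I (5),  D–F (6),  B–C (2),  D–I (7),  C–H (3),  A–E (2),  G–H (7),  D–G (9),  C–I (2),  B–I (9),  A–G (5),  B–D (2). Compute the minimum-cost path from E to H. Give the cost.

8

Comparing a few candidate routes:
E→A→C→H: 2 + 4 + 3 = 9
E→G→H: 3 + 7 = 10
E→A→I→C→H: 2 + 1 + 2 + 3 = 8
Best route has total 8.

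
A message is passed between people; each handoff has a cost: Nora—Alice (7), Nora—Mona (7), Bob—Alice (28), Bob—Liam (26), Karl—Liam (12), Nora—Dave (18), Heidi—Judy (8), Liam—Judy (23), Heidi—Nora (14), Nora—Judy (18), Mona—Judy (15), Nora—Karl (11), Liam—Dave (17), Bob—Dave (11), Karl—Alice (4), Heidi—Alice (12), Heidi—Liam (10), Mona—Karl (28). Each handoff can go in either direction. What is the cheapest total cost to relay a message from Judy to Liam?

Some routes from Judy to Liam:
Judy -> Nora -> Karl -> Liam: 18 + 11 + 12 = 41
Judy -> Heidi -> Alice -> Karl -> Liam: 8 + 12 + 4 + 12 = 36
Judy -> Liam: 23
Judy -> Heidi -> Liam: 8 + 10 = 18
Judy -> Nora -> Alice -> Karl -> Liam: 18 + 7 + 4 + 12 = 41
Judy -> Nora -> Heidi -> Liam: 18 + 14 + 10 = 42
The minimum is 18.

18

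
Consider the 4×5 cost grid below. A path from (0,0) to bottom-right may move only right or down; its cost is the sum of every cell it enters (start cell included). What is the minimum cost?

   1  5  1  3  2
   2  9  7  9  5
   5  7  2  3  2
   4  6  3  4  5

24

Path r0c0→r0c1→r0c2→r0c3→r0c4→r1c4→r2c4→r3c4: 1 + 5 + 1 + 3 + 2 + 5 + 2 + 5 = 24.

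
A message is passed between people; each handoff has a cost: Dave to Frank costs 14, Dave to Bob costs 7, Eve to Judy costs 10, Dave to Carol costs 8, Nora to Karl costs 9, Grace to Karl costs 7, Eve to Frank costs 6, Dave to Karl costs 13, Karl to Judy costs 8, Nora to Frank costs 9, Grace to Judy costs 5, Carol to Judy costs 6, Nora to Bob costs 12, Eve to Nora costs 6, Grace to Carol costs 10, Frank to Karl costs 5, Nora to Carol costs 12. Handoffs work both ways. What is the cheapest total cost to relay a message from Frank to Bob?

21

Some routes from Frank to Bob:
Frank→Nora→Bob: 9 + 12 = 21
Frank→Dave→Bob: 14 + 7 = 21
Frank→Eve→Nora→Bob: 6 + 6 + 12 = 24
Best route has total 21.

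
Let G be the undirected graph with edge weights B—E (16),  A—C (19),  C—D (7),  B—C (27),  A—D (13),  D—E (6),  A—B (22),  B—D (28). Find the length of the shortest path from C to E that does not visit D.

43

Candidate routes:
C-B-E: 27 + 16 = 43
C-A-B-E: 19 + 22 + 16 = 57
The minimum is 43.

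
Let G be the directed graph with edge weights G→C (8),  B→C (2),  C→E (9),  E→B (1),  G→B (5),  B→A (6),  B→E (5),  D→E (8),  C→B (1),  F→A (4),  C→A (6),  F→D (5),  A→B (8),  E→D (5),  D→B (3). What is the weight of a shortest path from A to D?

Routes from A to D:
A - B - E - D: 8 + 5 + 5 = 18
A - B - C - E - D: 8 + 2 + 9 + 5 = 24
Best route has total 18.

18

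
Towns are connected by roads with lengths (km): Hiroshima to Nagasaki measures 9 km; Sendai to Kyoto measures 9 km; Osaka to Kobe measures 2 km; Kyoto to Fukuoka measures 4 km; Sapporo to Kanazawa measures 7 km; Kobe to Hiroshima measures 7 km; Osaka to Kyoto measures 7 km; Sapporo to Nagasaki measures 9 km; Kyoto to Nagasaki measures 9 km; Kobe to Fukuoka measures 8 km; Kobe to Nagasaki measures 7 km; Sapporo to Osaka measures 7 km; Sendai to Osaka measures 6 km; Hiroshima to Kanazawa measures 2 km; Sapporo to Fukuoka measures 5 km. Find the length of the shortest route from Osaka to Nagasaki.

Comparing a few candidate routes:
Osaka -> Kobe -> Nagasaki: 2 + 7 = 9
Osaka -> Kobe -> Hiroshima -> Nagasaki: 2 + 7 + 9 = 18
Osaka -> Sapporo -> Nagasaki: 7 + 9 = 16
Osaka -> Kobe -> Fukuoka -> Kyoto -> Nagasaki: 2 + 8 + 4 + 9 = 23
Osaka -> Sendai -> Kyoto -> Nagasaki: 6 + 9 + 9 = 24
Osaka -> Kyoto -> Nagasaki: 7 + 9 = 16
Best route has total 9 km.

9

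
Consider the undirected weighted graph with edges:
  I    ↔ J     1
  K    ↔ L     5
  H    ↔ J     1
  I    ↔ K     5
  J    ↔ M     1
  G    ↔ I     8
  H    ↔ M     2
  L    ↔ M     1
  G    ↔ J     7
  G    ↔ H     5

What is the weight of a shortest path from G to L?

8

Some routes from G to L:
G -> H -> M -> L: 5 + 2 + 1 = 8
G -> H -> J -> M -> L: 5 + 1 + 1 + 1 = 8
G -> J -> M -> L: 7 + 1 + 1 = 9
Best route has total 8.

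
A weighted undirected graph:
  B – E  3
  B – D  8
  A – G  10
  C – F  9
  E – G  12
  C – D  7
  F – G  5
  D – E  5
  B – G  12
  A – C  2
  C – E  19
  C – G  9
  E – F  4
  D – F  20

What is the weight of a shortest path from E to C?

Some routes from E to C:
E → F → G → C: 4 + 5 + 9 = 18
E → F → C: 4 + 9 = 13
E → G → C: 12 + 9 = 21
E → D → C: 5 + 7 = 12
E → C: 19
E → B → D → C: 3 + 8 + 7 = 18
Best route has total 12.

12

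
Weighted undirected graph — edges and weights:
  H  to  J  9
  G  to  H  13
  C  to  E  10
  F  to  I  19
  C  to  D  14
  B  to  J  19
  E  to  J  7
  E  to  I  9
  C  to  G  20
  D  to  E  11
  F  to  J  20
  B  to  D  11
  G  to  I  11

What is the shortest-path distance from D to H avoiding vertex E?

39

Paths from D to H avoiding E:
D→B→J→F→I→G→H: 11 + 19 + 20 + 19 + 11 + 13 = 93
D→B→J→H: 11 + 19 + 9 = 39
D→C→G→I→F→J→H: 14 + 20 + 11 + 19 + 20 + 9 = 93
D→C→G→H: 14 + 20 + 13 = 47
Best route has total 39.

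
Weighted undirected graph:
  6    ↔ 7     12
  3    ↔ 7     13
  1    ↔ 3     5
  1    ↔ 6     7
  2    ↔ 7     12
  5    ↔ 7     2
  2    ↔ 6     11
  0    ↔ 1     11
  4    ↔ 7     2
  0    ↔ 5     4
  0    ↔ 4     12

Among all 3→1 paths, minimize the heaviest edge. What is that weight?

Paths from 3 to 1:
3 → 1: max(5) = 5
3 → 7 → 4 → 0 → 1: max(13, 2, 12, 11) = 13
3 → 7 → 6 → 1: max(13, 12, 7) = 13
3 → 7 → 2 → 6 → 1: max(13, 12, 11, 7) = 13
3 → 7 → 5 → 0 → 1: max(13, 2, 4, 11) = 13
The minimum achievable maximum is 5.

5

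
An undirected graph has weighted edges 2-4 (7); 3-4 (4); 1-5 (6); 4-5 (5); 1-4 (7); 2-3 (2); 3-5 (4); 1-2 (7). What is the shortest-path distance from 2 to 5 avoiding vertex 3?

Candidate routes:
2→1→5: 7 + 6 = 13
2→4→5: 7 + 5 = 12
2→4→1→5: 7 + 7 + 6 = 20
2→1→4→5: 7 + 7 + 5 = 19
Shortest: 12.

12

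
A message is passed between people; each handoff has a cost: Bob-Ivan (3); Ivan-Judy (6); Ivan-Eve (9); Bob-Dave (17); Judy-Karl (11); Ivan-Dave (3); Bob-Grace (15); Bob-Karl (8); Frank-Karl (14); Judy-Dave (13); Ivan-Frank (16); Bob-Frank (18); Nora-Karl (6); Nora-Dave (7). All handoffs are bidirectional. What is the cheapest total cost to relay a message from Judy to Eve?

15

Comparing a few candidate routes:
Judy-Karl-Bob-Ivan-Eve: 11 + 8 + 3 + 9 = 31
Judy-Karl-Nora-Dave-Ivan-Eve: 11 + 6 + 7 + 3 + 9 = 36
Judy-Dave-Ivan-Eve: 13 + 3 + 9 = 25
Judy-Ivan-Eve: 6 + 9 = 15
The minimum is 15.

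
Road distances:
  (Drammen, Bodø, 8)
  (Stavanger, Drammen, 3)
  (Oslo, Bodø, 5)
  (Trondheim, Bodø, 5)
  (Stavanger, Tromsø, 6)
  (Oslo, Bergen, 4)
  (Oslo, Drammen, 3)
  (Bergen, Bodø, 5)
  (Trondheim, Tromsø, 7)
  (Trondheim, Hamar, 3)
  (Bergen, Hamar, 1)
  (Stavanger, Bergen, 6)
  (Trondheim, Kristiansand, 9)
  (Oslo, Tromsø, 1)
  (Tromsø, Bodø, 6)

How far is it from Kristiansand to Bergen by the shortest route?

Some routes from Kristiansand to Bergen:
Kristiansand → Trondheim → Hamar → Bergen: 9 + 3 + 1 = 13
Kristiansand → Trondheim → Bodø → Tromsø → Oslo → Bergen: 9 + 5 + 6 + 1 + 4 = 25
Kristiansand → Trondheim → Tromsø → Oslo → Bergen: 9 + 7 + 1 + 4 = 21
Kristiansand → Trondheim → Bodø → Oslo → Bergen: 9 + 5 + 5 + 4 = 23
Kristiansand → Trondheim → Tromsø → Oslo → Bodø → Bergen: 9 + 7 + 1 + 5 + 5 = 27
Kristiansand → Trondheim → Bodø → Bergen: 9 + 5 + 5 = 19
Shortest: 13.

13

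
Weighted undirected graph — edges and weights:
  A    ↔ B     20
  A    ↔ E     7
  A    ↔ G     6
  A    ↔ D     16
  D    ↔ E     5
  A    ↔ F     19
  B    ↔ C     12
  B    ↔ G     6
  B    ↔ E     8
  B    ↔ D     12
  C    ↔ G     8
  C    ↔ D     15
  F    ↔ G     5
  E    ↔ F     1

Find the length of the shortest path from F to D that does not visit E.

23

Comparing a few candidate routes:
F → G → C → D: 5 + 8 + 15 = 28
F → G → A → D: 5 + 6 + 16 = 27
F → G → B → D: 5 + 6 + 12 = 23
F → G → C → B → D: 5 + 8 + 12 + 12 = 37
F → A → D: 19 + 16 = 35
Shortest: 23.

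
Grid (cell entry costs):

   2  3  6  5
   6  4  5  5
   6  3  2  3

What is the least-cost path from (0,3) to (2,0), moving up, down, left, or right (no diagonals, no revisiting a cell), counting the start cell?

24

One optimal route is [0,3] [1,3] [2,3] [2,2] [2,1] [2,0].
Its cost is 5 + 5 + 3 + 2 + 3 + 6 = 24.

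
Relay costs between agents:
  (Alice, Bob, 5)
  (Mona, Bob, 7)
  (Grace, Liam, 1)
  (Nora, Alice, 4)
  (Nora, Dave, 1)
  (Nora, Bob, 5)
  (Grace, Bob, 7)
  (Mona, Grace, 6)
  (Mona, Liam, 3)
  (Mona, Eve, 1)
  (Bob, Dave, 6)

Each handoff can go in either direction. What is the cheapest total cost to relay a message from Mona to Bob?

7

Paths from Mona to Bob:
Mona -> Liam -> Grace -> Bob: 3 + 1 + 7 = 11
Mona -> Bob: 7
Mona -> Grace -> Bob: 6 + 7 = 13
Shortest: 7.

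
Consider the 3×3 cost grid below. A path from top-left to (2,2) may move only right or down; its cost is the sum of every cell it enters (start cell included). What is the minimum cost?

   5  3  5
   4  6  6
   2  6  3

One optimal route is [0,0]→[1,0]→[2,0]→[2,1]→[2,2].
Its cost is 5 + 4 + 2 + 6 + 3 = 20.

20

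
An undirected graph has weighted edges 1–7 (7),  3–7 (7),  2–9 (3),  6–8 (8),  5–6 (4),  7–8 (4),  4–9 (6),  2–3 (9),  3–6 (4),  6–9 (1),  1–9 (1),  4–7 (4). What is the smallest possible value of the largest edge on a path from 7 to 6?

Comparing a few candidate routes:
7-4-9-2-3-6: max(4, 6, 3, 9, 4) = 9
7-1-9-2-3-6: max(7, 1, 3, 9, 4) = 9
7-3-6: max(7, 4) = 7
7-4-9-6: max(4, 6, 1) = 6
7-1-9-6: max(7, 1, 1) = 7
7-8-6: max(4, 8) = 8
Smallest bottleneck: 6.

6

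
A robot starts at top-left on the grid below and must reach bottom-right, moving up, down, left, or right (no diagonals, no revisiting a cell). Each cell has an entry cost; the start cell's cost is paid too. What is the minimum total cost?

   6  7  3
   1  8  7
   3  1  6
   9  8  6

23

Cheapest: (0,0) (1,0) (2,0) (2,1) (2,2) (3,2)
  6 + 1 + 3 + 1 + 6 + 6 = 23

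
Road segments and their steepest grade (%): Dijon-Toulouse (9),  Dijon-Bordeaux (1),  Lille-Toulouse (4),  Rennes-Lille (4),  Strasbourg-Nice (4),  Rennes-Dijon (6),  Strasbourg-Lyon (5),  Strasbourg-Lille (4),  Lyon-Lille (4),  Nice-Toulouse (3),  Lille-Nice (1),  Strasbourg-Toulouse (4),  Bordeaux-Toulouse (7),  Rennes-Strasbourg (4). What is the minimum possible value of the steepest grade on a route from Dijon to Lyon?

6

A few of the Dijon→Lyon routes:
Dijon - Rennes - Strasbourg - Toulouse - Lille - Lyon: max(6, 4, 4, 4, 4) = 6
Dijon - Rennes - Strasbourg - Toulouse - Nice - Lille - Lyon: max(6, 4, 4, 3, 1, 4) = 6
Dijon - Rennes - Strasbourg - Lyon: max(6, 4, 5) = 6
Best route has worst link 6%.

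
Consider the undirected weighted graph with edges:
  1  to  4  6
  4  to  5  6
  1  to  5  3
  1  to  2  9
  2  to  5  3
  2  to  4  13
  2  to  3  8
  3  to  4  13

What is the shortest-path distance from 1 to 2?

6

A few of the 1→2 routes:
1 -> 4 -> 2: 6 + 13 = 19
1 -> 2: 9
1 -> 5 -> 4 -> 2: 3 + 6 + 13 = 22
1 -> 5 -> 2: 3 + 3 = 6
1 -> 4 -> 5 -> 2: 6 + 6 + 3 = 15
Shortest: 6.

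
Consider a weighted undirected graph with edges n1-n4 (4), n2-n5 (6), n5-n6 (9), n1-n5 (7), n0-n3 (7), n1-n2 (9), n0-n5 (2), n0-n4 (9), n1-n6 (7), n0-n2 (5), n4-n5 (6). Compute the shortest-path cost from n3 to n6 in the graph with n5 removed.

27

Routes from n3 to n6 avoiding n5:
n3→n0→n2→n1→n6: 7 + 5 + 9 + 7 = 28
n3→n0→n4→n1→n6: 7 + 9 + 4 + 7 = 27
Shortest: 27.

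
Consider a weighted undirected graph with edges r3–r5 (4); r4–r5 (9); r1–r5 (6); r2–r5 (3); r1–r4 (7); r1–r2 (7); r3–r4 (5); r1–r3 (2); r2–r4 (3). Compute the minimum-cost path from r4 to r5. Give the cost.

Comparing a few candidate routes:
r4-r3-r1-r5: 5 + 2 + 6 = 13
r4-r5: 9
r4-r2-r5: 3 + 3 = 6
r4-r3-r5: 5 + 4 = 9
Shortest: 6.

6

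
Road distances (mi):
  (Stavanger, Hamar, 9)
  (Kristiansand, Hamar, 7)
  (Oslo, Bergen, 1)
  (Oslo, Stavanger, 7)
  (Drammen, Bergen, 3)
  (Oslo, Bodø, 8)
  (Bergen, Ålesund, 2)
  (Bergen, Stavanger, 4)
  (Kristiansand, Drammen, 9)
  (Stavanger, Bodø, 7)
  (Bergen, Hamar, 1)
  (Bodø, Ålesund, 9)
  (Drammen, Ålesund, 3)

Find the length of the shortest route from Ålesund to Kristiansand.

Some routes from Ålesund to Kristiansand:
Ålesund→Bergen→Hamar→Kristiansand: 2 + 1 + 7 = 10
Ålesund→Drammen→Kristiansand: 3 + 9 = 12
Ålesund→Drammen→Bergen→Hamar→Kristiansand: 3 + 3 + 1 + 7 = 14
Ålesund→Bergen→Drammen→Kristiansand: 2 + 3 + 9 = 14
Ålesund→Bergen→Stavanger→Hamar→Kristiansand: 2 + 4 + 9 + 7 = 22
The minimum is 10 mi.

10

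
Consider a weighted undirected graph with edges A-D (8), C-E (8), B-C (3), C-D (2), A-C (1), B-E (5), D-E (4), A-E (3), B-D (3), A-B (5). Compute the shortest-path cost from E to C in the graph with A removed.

A few of the E→C routes:
E → D → C: 4 + 2 = 6
E → C: 8
E → B → C: 5 + 3 = 8
The minimum is 6.

6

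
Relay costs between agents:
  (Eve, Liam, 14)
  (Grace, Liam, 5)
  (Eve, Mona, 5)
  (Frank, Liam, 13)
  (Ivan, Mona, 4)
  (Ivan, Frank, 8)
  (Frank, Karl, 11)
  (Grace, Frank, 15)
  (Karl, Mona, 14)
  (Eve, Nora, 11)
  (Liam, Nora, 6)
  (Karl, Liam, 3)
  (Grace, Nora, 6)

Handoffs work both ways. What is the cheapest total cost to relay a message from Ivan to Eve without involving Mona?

Checking several routes:
Ivan → Frank → Karl → Liam → Eve: 8 + 11 + 3 + 14 = 36
Ivan → Frank → Liam → Nora → Eve: 8 + 13 + 6 + 11 = 38
Ivan → Frank → Liam → Eve: 8 + 13 + 14 = 35
Shortest: 35.

35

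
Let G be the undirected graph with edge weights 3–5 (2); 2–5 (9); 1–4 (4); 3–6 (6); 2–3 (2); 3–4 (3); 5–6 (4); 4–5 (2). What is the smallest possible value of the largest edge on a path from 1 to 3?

4

Some routes from 1 to 3:
1 → 4 → 5 → 3: max(4, 2, 2) = 4
1 → 4 → 3: max(4, 3) = 4
1 → 4 → 5 → 6 → 3: max(4, 2, 4, 6) = 6
The minimum achievable maximum is 4.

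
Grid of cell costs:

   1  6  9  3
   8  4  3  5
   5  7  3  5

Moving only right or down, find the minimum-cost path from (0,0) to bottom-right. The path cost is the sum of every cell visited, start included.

Take r0c0→r0c1→r1c1→r1c2→r2c2→r2c3 for a total of 1 + 6 + 4 + 3 + 3 + 5 = 22.
(Top row then right column would cost 29.)

22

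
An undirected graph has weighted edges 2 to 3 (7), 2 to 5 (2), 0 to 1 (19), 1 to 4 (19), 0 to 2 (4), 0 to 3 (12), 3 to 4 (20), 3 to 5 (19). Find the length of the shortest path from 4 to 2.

27

A few of the 4→2 routes:
4 - 1 - 0 - 3 - 2: 19 + 19 + 12 + 7 = 57
4 - 3 - 5 - 2: 20 + 19 + 2 = 41
4 - 3 - 2: 20 + 7 = 27
4 - 3 - 0 - 2: 20 + 12 + 4 = 36
4 - 1 - 0 - 2: 19 + 19 + 4 = 42
The minimum is 27.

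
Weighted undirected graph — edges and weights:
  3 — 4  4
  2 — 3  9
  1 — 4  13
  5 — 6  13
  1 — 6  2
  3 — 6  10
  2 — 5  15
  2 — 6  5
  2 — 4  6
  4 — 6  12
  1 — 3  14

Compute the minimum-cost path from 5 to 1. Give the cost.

15

Some routes from 5 to 1:
5 -> 2 -> 6 -> 1: 15 + 5 + 2 = 22
5 -> 2 -> 3 -> 6 -> 1: 15 + 9 + 10 + 2 = 36
5 -> 2 -> 4 -> 3 -> 6 -> 1: 15 + 6 + 4 + 10 + 2 = 37
5 -> 6 -> 1: 13 + 2 = 15
5 -> 2 -> 4 -> 6 -> 1: 15 + 6 + 12 + 2 = 35
5 -> 2 -> 4 -> 1: 15 + 6 + 13 = 34
The minimum is 15.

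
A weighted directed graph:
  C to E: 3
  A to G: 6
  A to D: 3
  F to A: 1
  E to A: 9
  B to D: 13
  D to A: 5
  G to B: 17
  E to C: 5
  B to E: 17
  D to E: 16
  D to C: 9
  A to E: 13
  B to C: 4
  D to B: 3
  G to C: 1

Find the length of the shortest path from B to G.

Candidate routes:
B-E-A-G: 17 + 9 + 6 = 32
B-C-E-A-G: 4 + 3 + 9 + 6 = 22
B-D-A-G: 13 + 5 + 6 = 24
B-D-E-A-G: 13 + 16 + 9 + 6 = 44
B-D-C-E-A-G: 13 + 9 + 3 + 9 + 6 = 40
Best route has total 22.

22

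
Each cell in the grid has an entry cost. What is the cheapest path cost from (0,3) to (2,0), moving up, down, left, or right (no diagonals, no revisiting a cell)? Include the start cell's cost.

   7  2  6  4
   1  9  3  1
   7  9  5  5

25

Take [0,3] -> [1,3] -> [1,2] -> [1,1] -> [1,0] -> [2,0] for a total of 4 + 1 + 3 + 9 + 1 + 7 = 25.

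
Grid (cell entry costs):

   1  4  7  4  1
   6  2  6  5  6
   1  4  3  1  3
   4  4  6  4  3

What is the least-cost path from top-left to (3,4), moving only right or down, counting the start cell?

21

One optimal route is r0c0 r0c1 r1c1 r2c1 r2c2 r2c3 r2c4 r3c4.
Its cost is 1 + 4 + 2 + 4 + 3 + 1 + 3 + 3 = 21.
(Top row then right column would cost 29.)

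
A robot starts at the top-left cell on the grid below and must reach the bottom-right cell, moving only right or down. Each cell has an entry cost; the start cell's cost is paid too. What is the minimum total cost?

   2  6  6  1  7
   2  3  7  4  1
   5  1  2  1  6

Best path: (0,0) → (1,0) → (1,1) → (2,1) → (2,2) → (2,3) → (2,4)
Cost: 2 + 2 + 3 + 1 + 2 + 1 + 6 = 17
For comparison, the top-then-right route costs 29.

17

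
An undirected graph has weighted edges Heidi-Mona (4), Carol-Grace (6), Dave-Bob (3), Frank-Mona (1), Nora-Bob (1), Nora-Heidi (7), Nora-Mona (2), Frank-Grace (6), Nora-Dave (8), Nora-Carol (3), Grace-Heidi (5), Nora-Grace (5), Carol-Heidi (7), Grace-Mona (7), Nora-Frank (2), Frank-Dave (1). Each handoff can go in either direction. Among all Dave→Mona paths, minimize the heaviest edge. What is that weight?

1

Checking several routes:
Dave → Frank → Nora → Grace → Heidi → Mona: max(1, 2, 5, 5, 4) = 5
Dave → Bob → Nora → Grace → Heidi → Mona: max(3, 1, 5, 5, 4) = 5
Dave → Bob → Nora → Mona: max(3, 1, 2) = 3
Dave → Frank → Nora → Mona: max(1, 2, 2) = 2
Dave → Frank → Mona: max(1, 1) = 1
Dave → Bob → Nora → Frank → Mona: max(3, 1, 2, 1) = 3
Best route has worst link 1.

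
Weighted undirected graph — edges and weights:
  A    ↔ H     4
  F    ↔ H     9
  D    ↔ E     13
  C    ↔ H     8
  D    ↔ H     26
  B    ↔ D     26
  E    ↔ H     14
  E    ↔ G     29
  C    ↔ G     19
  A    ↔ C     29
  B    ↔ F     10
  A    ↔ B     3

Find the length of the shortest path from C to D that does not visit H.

58

Routes from C to D avoiding H:
C - G - E - D: 19 + 29 + 13 = 61
C - A - B - D: 29 + 3 + 26 = 58
Best route has total 58.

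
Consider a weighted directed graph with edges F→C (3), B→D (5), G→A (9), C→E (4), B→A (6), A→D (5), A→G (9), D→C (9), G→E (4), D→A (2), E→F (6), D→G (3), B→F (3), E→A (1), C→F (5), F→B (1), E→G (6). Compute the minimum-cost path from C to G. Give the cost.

Comparing a few candidate routes:
C → E → A → D → G: 4 + 1 + 5 + 3 = 13
C → E → G: 4 + 6 = 10
C → E → F → B → D → G: 4 + 6 + 1 + 5 + 3 = 19
C → E → A → G: 4 + 1 + 9 = 14
C → F → B → D → G: 5 + 1 + 5 + 3 = 14
C → F → B → A → D → G: 5 + 1 + 6 + 5 + 3 = 20
Shortest: 10.

10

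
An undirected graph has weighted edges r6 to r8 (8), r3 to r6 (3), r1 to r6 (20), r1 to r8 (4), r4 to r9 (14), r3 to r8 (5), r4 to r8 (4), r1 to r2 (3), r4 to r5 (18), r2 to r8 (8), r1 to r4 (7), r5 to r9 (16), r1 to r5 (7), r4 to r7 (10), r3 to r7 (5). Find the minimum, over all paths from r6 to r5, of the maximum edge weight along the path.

7

Some routes from r6 to r5:
r6 - r3 - r8 - r2 - r1 - r5: max(3, 5, 8, 3, 7) = 8
r6 - r3 - r8 - r1 - r5: max(3, 5, 4, 7) = 7
r6 - r8 - r1 - r5: max(8, 4, 7) = 8
r6 - r8 - r4 - r1 - r5: max(8, 4, 7, 7) = 8
r6 - r8 - r2 - r1 - r5: max(8, 8, 3, 7) = 8
r6 - r3 - r8 - r4 - r1 - r5: max(3, 5, 4, 7, 7) = 7
The minimum achievable maximum is 7.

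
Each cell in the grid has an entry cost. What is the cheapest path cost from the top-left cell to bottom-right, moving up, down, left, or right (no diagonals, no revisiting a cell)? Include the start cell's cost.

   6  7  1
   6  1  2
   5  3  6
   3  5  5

One optimal route is [0,0] [1,0] [1,1] [1,2] [2,2] [3,2].
Its cost is 6 + 6 + 1 + 2 + 6 + 5 = 26.

26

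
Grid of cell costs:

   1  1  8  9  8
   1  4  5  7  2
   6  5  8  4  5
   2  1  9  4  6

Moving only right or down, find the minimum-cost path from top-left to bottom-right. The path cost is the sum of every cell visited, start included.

Path r0c0 r1c0 r2c0 r3c0 r3c1 r3c2 r3c3 r3c4: 1 + 1 + 6 + 2 + 1 + 9 + 4 + 6 = 30.
For comparison, the top-then-right route costs 40.

30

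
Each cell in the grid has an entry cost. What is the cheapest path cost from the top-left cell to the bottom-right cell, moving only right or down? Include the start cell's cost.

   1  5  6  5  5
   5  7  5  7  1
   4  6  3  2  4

25

One optimal route is [0,0] [1,0] [2,0] [2,1] [2,2] [2,3] [2,4].
Its cost is 1 + 5 + 4 + 6 + 3 + 2 + 4 = 25.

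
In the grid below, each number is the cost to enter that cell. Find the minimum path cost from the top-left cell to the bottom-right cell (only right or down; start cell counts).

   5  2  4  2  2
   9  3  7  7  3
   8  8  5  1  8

Best path: [0,0] [0,1] [0,2] [0,3] [0,4] [1,4] [2,4]
Cost: 5 + 2 + 4 + 2 + 2 + 3 + 8 = 26

26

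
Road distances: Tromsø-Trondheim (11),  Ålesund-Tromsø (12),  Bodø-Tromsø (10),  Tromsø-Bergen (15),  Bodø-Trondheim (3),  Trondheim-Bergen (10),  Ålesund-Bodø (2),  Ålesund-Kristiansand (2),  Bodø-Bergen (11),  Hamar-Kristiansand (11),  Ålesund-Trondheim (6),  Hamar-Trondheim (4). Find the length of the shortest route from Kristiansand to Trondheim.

Checking several routes:
Kristiansand → Ålesund → Trondheim: 2 + 6 = 8
Kristiansand → Ålesund → Bodø → Trondheim: 2 + 2 + 3 = 7
Kristiansand → Hamar → Trondheim: 11 + 4 = 15
Best route has total 7.

7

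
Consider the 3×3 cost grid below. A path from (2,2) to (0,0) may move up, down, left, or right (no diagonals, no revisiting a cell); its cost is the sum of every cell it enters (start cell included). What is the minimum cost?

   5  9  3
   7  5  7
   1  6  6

25

One optimal route is (2,2)→(2,1)→(2,0)→(1,0)→(0,0).
Its cost is 6 + 6 + 1 + 7 + 5 = 25.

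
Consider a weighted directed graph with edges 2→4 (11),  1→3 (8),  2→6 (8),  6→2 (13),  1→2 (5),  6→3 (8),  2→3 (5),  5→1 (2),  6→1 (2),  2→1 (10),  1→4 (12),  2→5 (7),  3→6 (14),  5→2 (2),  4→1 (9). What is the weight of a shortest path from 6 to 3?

8

Some routes from 6 to 3:
6 -> 2 -> 3: 13 + 5 = 18
6 -> 1 -> 2 -> 3: 2 + 5 + 5 = 12
6 -> 3: 8
6 -> 1 -> 3: 2 + 8 = 10
Best route has total 8.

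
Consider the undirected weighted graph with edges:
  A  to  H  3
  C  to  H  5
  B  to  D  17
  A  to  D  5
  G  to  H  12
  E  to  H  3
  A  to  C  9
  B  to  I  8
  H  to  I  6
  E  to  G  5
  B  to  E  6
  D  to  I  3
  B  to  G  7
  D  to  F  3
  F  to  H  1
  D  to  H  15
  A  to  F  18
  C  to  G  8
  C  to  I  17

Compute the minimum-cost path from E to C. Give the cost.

8

Checking several routes:
E - B - G - C: 6 + 7 + 8 = 21
E - H - C: 3 + 5 = 8
E - H - F - D - A - C: 3 + 1 + 3 + 5 + 9 = 21
E - H - A - C: 3 + 3 + 9 = 15
E - G - C: 5 + 8 = 13
Best route has total 8.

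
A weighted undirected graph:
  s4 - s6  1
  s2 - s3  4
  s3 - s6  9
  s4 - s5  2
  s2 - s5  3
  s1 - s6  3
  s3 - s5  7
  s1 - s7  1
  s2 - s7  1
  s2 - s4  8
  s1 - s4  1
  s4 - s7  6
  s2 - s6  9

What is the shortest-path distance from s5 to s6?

3

Some routes from s5 to s6:
s5-s4-s6: 2 + 1 = 3
s5-s2-s7-s1-s4-s6: 3 + 1 + 1 + 1 + 1 = 7
s5-s4-s1-s6: 2 + 1 + 3 = 6
Shortest: 3.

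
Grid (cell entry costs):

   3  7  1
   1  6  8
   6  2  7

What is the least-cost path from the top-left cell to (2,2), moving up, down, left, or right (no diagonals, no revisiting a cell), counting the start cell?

Take (0,0)→(1,0)→(1,1)→(2,1)→(2,2) for a total of 3 + 1 + 6 + 2 + 7 = 19.

19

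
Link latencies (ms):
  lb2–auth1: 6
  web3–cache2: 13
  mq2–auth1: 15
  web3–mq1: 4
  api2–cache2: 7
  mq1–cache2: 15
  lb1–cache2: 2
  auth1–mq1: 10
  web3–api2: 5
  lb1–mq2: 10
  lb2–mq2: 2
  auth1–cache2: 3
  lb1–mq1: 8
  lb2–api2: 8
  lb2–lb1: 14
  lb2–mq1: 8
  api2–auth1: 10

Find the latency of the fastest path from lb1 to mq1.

Checking several routes:
lb1 - mq1: 8
lb1 - cache2 - auth1 - mq1: 2 + 3 + 10 = 15
lb1 - cache2 - mq1: 2 + 15 = 17
The minimum is 8 ms.

8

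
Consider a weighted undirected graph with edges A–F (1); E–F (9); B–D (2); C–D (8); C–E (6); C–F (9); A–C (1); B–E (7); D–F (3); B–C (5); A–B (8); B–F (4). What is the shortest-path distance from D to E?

9

A few of the D→E routes:
D → F → A → C → E: 3 + 1 + 1 + 6 = 11
D → B → E: 2 + 7 = 9
D → F → E: 3 + 9 = 12
D → C → E: 8 + 6 = 14
D → B → C → E: 2 + 5 + 6 = 13
D → B → F → A → C → E: 2 + 4 + 1 + 1 + 6 = 14
Shortest: 9.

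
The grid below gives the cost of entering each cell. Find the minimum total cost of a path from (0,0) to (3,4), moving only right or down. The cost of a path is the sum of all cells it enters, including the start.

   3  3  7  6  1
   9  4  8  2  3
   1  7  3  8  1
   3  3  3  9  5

29

Path r0c0 → r0c1 → r0c2 → r0c3 → r0c4 → r1c4 → r2c4 → r3c4: 3 + 3 + 7 + 6 + 1 + 3 + 1 + 5 = 29.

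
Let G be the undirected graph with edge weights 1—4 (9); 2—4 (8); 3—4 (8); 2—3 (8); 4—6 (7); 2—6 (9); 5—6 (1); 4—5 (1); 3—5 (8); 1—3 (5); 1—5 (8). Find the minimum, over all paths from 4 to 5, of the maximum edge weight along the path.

1

Some routes from 4 to 5:
4 -> 3 -> 1 -> 5: max(8, 5, 8) = 8
4 -> 6 -> 5: max(7, 1) = 7
4 -> 2 -> 3 -> 1 -> 5: max(8, 8, 5, 8) = 8
4 -> 3 -> 5: max(8, 8) = 8
4 -> 5: max(1) = 1
4 -> 2 -> 3 -> 5: max(8, 8, 8) = 8
Smallest bottleneck: 1.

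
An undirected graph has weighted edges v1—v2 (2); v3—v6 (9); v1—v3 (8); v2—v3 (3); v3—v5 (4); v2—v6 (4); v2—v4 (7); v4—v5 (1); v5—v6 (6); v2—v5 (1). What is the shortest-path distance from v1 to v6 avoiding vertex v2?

17

Routes from v1 to v6 avoiding v2:
v1-v3-v5-v6: 8 + 4 + 6 = 18
v1-v3-v6: 8 + 9 = 17
Shortest: 17.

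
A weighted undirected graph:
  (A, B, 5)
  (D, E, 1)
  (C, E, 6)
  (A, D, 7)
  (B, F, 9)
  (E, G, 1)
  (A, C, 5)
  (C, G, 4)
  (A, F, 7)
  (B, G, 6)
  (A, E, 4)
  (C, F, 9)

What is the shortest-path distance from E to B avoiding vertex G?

A few of the E→B routes:
E→A→F→B: 4 + 7 + 9 = 20
E→A→B: 4 + 5 = 9
E→D→A→B: 1 + 7 + 5 = 13
E→C→A→B: 6 + 5 + 5 = 16
E→C→F→B: 6 + 9 + 9 = 24
Shortest: 9.

9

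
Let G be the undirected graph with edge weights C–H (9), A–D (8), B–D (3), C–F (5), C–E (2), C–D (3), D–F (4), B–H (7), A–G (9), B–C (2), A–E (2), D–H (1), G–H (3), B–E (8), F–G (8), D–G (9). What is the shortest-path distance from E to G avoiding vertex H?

11

Some routes from E to G avoiding H:
E→C→B→D→G: 2 + 2 + 3 + 9 = 16
E→C→D→F→G: 2 + 3 + 4 + 8 = 17
E→C→D→G: 2 + 3 + 9 = 14
E→C→F→G: 2 + 5 + 8 = 15
E→A→G: 2 + 9 = 11
The minimum is 11.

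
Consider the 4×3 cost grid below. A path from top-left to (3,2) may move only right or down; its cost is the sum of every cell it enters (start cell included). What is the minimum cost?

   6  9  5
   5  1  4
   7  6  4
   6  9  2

22

Best path: (0,0)→(1,0)→(1,1)→(1,2)→(2,2)→(3,2)
Cost: 6 + 5 + 1 + 4 + 4 + 2 = 22
For comparison, the top-then-right route costs 30.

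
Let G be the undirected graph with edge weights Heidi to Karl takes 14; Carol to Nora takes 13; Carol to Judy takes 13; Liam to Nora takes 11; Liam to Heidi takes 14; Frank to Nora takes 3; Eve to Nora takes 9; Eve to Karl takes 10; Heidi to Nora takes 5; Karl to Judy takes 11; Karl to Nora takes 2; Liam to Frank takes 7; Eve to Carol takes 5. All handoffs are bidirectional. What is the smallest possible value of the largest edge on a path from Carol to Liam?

Comparing a few candidate routes:
Carol -> Eve -> Karl -> Nora -> Frank -> Liam: max(5, 10, 2, 3, 7) = 10
Carol -> Eve -> Karl -> Nora -> Liam: max(5, 10, 2, 11) = 11
Carol -> Eve -> Nora -> Frank -> Liam: max(5, 9, 3, 7) = 9
Carol -> Eve -> Nora -> Liam: max(5, 9, 11) = 11
Best route has worst link 9.

9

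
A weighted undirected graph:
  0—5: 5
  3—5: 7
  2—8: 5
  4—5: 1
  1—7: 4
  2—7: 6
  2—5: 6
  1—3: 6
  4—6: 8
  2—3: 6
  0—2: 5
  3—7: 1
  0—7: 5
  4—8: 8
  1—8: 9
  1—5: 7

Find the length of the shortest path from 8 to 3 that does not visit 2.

Checking several routes:
8→1→3: 9 + 6 = 15
8→4→5→0→7→3: 8 + 1 + 5 + 5 + 1 = 20
8→4→5→3: 8 + 1 + 7 = 16
8→1→7→3: 9 + 4 + 1 = 14
The minimum is 14.

14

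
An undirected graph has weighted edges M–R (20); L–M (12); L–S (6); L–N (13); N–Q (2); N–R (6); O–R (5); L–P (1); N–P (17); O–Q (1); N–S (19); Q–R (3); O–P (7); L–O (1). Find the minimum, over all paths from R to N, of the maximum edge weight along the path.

Checking several routes:
R-N: max(6) = 6
R-O-Q-N: max(5, 1, 2) = 5
R-Q-O-P-L-N: max(3, 1, 7, 1, 13) = 13
R-Q-O-L-N: max(3, 1, 1, 13) = 13
R-Q-N: max(3, 2) = 3
Smallest bottleneck: 3.

3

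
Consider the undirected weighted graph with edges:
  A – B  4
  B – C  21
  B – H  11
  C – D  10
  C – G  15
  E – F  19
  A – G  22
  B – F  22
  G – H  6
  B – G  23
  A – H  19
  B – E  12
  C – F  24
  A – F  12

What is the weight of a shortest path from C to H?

21

Comparing a few candidate routes:
C - B - A - H: 21 + 4 + 19 = 44
C - G - H: 15 + 6 = 21
C - B - H: 21 + 11 = 32
C - G - B - H: 15 + 23 + 11 = 49
Best route has total 21.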